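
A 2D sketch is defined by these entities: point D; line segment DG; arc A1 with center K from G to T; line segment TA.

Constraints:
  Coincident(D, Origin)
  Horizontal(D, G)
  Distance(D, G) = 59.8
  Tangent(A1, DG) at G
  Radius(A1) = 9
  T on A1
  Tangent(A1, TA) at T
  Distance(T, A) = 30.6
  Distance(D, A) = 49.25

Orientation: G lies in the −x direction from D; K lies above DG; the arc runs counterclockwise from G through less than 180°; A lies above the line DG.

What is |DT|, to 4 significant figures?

52.06

D is at the origin; DG is horizontal with |DG| = 59.8 and G on the −x side, so G = (-59.80, 0.000). The tangent condition forces KG to be normal to DG, so K = G + (0, 9) = (-59.80, 9.000). Since KT ⟂ TA (tangency), |KA| = √(9.0² + 30.6²) = 31.90 regardless of where T sits on A1. So A lies on both circle(D, 49.25) and circle(K, 31.90); the above-DG intersection is A = (-37.56, 31.86). T is the foot of the tangent from A: T = (-51.84, 4.799).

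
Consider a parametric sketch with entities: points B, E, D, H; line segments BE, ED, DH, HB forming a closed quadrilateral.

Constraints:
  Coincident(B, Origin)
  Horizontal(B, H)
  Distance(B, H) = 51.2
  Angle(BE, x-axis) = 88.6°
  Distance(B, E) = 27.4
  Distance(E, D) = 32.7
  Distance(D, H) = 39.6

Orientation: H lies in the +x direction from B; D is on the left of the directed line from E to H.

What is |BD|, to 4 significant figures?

47.69

Checks: |BH| = 51.20 ✓; |BE| = 27.40 ✓; |ED| = 32.70 ✓; |DH| = 39.60 ✓.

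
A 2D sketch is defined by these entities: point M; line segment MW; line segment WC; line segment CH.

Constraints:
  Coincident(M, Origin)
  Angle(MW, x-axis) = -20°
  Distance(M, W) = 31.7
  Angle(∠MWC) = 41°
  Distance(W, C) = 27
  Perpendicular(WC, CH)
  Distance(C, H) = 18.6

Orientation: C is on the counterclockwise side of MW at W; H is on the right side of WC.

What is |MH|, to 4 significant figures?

39.52

M is at the origin; MW runs at -20.0° with length 31.7, so W = 31.7·(cos -20.0°, sin -20.0°) = (29.79, -10.84). ∠MWC = 41.0°, so WC runs at -20.0° + (180° − 41.0°) = 119.0° from the x-axis; with |WC| = 27.0, C = W + 27.0·(cos 119.0°, sin 119.0°) = (16.70, 12.77). WC ⟂ CH; with |CH| = 18.6 on the right of WC, H = C + 18.6·(0.8746, 0.4848) = (32.97, 21.79). Then |MH| = |H − M| = 39.52.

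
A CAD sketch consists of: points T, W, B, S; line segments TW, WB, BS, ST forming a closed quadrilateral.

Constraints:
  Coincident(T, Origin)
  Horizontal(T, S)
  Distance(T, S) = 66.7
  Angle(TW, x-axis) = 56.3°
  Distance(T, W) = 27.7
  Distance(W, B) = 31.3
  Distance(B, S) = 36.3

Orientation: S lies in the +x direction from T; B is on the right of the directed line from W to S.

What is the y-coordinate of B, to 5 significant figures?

-4.2702

Checks: |WB| = 31.30 ✓; |BS| = 36.30 ✓.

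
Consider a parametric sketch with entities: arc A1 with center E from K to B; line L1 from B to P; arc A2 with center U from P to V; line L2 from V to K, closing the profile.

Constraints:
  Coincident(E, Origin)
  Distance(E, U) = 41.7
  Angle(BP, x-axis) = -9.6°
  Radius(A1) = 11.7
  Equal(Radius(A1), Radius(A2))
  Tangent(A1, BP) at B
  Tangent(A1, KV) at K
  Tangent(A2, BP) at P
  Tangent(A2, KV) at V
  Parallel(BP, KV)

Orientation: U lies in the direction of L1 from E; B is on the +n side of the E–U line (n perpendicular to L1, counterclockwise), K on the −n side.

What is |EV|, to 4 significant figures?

43.31

The slot axis is L1's direction at -9.6°, so u = (cos -9.6°, sin -9.6°) = (0.9860, -0.1668) and n = (−sin -9.6°, cos -9.6°) = (0.1668, 0.9860). E is at the origin and U lies 41.7 along u from E, so U = 41.7·u = (41.12, -6.954). Tangency of A1 to both parallel lines with radius 11.7 puts B and K at E ± 11.7·n: B = (1.951, 11.54), K = (-1.951, -11.54). Equal radii place P and V the same way about U: P = U + 11.7·n = (43.07, 4.582), V = U − 11.7·n = (39.16, -18.49). Then |EV| = |V − E| = 43.31.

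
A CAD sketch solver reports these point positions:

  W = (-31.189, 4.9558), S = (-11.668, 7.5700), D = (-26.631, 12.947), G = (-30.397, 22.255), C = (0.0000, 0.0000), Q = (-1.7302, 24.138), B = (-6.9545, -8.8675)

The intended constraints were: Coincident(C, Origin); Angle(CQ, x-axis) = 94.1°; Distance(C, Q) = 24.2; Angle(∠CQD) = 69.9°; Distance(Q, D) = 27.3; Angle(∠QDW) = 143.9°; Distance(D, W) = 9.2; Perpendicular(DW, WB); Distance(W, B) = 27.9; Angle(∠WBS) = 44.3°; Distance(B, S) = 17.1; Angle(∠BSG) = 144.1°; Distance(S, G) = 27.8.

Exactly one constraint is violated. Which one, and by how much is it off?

Distance(S, G) = 27.8 — off by 4.00.

C = (0.00, 0.00) ✓; CQ at 94.10° ✓; |CQ| = 24.20 ✓; ∠CQD = 69.90° ✓; |QD| = 27.30 ✓; ∠QDW = 143.9° ✓; |DW| = 9.200 ✓; ∠(DW, WB) = 90.00° ✓; |WB| = 27.90 ✓; ∠WBS = 44.30° ✓; |BS| = 17.10 ✓; ∠BSG = 144.1° ✓; |SG| = 23.80 ✗.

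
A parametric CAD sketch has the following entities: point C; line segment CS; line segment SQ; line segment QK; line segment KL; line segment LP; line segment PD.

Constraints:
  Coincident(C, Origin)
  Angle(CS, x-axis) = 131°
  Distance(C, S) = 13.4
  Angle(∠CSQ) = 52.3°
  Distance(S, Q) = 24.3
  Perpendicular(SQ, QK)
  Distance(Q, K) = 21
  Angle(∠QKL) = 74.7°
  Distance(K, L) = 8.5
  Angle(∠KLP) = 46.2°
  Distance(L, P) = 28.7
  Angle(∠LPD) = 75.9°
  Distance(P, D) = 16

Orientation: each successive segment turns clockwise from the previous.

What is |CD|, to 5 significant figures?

38.170

C is at the origin; CS runs at 131.0° with length 13.4, so S = (-8.7912, 10.113). ∠CSQ = 52.3° gives SQ at 3.3000° from the x-axis; with |SQ| = 24.3, Q = (15.469, 11.512). SQ is perpendicular to QK, so QK runs at -86.700°; with |QK| = 21.0, K = (16.677, -9.4533). ∠QKL = 74.7° gives KL at 168.00° from the x-axis; with |KL| = 8.5, L = (8.3631, -7.6860). ∠KLP = 46.2° gives LP at 34.200° from the x-axis; with |LP| = 28.7, P = (32.100, 8.4458). ∠LPD = 75.9° gives PD at -69.900° from the x-axis; with |PD| = 16.0, D = (37.599, -6.5797). Then |CD| = |D − C| = 38.170.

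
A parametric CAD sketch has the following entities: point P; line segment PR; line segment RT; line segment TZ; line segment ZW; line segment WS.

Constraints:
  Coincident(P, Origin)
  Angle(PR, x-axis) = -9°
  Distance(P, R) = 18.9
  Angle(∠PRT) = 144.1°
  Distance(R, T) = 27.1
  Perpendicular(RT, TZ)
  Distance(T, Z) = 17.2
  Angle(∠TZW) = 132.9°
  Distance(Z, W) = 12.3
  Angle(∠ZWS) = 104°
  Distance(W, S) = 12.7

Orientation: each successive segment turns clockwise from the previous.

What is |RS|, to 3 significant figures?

20.1

P is at the origin; PR runs at -9.0° with length 18.9, so R = (18.7, -2.96). ∠PRT = 144.1° gives RT at -44.9° from the x-axis; with |RT| = 27.1, T = (37.9, -22.1). The perpendicularity gives TZ at right angles to RT, so TZ runs at -135°; with |TZ| = 17.2, Z = (25.7, -34.3). ∠TZW = 132.9° gives ZW at 178° from the x-axis; with |ZW| = 12.3, W = (13.4, -33.8). ∠ZWS = 104.0° gives WS at 102° from the x-axis; with |WS| = 12.7, S = (10.8, -21.4). Then |RS| = |S − R| = 20.1.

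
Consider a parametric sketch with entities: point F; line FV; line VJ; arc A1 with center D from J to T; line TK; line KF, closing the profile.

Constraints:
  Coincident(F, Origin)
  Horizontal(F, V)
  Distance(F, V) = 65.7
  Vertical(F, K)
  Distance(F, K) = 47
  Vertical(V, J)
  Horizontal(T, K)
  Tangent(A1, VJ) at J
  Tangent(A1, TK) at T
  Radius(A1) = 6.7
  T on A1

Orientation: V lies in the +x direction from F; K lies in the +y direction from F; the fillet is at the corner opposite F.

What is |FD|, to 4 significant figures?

71.45

F is at the origin; F and V share the same y with |FV| = 65.7 and V on the +x side, so V = (65.70, 0.000). FK is vertical with |FK| = 47.0 and K on the +y side, so K = (0.000, 47.00). The virtual corner opposite F is at (65.70, 47.00). A1 meets VJ tangentially, so DJ is at right angles to VJ and tangency of A1 to TK means the radius DT is perpendicular to TK, with radius 6.7, so the center D sits 6.7 in from both sides at D = (59.00, 40.30). Then |FD| = |D − F| = 71.45.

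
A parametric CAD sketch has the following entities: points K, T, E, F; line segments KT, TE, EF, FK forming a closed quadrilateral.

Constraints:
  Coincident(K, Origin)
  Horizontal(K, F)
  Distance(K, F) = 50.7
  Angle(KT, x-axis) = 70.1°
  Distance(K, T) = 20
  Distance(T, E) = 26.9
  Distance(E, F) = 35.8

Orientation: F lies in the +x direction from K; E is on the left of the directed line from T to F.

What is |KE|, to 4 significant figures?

43.35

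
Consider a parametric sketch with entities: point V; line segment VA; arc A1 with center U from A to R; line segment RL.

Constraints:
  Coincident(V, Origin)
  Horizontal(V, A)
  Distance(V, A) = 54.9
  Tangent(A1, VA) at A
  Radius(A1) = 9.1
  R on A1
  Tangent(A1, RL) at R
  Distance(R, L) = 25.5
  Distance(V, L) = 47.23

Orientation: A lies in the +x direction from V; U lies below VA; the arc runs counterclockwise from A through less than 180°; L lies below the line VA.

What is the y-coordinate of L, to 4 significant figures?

-29.39

Checks: |UA| = 9.100 ✓; |UR| = 9.100 ✓; ∠(UR, RL) = 90.00° ✓; |RL| = 25.50 ✓; |VL| = 47.23 ✓.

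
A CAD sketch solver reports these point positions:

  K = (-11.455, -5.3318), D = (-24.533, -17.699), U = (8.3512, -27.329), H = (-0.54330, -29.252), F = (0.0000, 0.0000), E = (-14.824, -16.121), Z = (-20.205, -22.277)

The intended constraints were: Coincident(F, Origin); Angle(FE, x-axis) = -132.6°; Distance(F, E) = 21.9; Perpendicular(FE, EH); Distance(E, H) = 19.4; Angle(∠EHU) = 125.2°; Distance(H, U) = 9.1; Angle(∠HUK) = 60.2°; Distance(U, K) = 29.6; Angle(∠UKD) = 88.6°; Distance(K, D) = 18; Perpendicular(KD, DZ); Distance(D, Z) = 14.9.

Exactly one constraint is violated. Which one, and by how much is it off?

Distance(D, Z) = 14.9 — off by 8.60.

F = (0.00, 0.00) ✓; FE at -132.6° ✓; |FE| = 21.90 ✓; ∠(FE, EH) = 90.00° ✓; |EH| = 19.40 ✓; ∠EHU = 125.2° ✓; |HU| = 9.100 ✓; ∠HUK = 60.20° ✓; |UK| = 29.60 ✓; ∠UKD = 88.60° ✓; |KD| = 18.00 ✓; ∠(KD, DZ) = 89.99° ✓; |DZ| = 6.300 ✗.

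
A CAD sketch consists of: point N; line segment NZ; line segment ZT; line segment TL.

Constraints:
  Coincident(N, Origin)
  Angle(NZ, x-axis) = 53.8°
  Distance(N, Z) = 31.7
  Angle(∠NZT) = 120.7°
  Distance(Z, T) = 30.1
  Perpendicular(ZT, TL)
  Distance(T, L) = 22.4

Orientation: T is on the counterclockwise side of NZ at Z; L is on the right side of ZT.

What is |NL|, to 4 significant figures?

67.88

∠NZT = 120.7°, so ZT runs at 53.8° + (180° − 120.7°) = 113.1° from the x-axis; with |ZT| = 30.1, T = Z + 30.1·(cos 113.1°, sin 113.1°) = (6.913, 53.27). ZT ⟂ TL; with |TL| = 22.4 on the right of ZT, L = T + 22.4·(0.9198, 0.3923) = (27.52, 62.06). Then |NL| = |L − N| = 67.88.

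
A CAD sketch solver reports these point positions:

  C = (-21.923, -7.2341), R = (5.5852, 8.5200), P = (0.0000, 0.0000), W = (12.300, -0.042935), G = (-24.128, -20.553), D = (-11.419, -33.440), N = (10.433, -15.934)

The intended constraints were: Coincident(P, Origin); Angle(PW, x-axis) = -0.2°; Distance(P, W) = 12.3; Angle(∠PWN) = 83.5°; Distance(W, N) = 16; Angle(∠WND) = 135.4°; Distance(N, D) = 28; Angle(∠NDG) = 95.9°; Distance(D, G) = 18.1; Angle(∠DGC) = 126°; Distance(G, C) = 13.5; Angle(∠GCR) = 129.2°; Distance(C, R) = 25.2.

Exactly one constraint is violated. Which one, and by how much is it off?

Distance(C, R) = 25.2 — off by 6.50.

P = (0.00, 0.00) ✓; PW at -0.2000° ✓; |PW| = 12.30 ✓; ∠PWN = 83.50° ✓; |WN| = 16.00 ✓; ∠WND = 135.4° ✓; |ND| = 28.00 ✓; ∠NDG = 95.90° ✓; |DG| = 18.10 ✓; ∠DGC = 126.0° ✓; |GC| = 13.50 ✓; ∠GCR = 129.2° ✓; |CR| = 31.70 ✗.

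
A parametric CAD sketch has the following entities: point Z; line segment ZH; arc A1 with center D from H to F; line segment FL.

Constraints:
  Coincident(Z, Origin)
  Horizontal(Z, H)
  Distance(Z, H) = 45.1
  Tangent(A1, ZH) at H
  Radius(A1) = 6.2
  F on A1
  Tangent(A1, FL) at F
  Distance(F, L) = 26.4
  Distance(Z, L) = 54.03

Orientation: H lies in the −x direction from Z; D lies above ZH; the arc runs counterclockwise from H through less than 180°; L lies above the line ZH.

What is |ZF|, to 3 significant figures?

39.6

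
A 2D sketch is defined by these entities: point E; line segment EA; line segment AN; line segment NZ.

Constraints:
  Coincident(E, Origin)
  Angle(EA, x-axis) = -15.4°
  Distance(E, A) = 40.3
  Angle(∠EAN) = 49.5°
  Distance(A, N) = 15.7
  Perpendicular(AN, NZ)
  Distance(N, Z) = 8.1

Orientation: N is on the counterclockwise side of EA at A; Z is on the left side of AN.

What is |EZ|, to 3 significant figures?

24.9

∠EAN = 49.5°, so AN runs at -15.4° + (180° − 49.5°) = 115° from the x-axis; with |AN| = 15.7, N = A + 15.7·(cos 115°, sin 115°) = (32.2, 3.52). AN is perpendicular to NZ; with |NZ| = 8.1 on the left of AN, Z = N + 8.1·(-0.906, -0.424) = (24.9, 0.0795). Then |EZ| = |Z − E| = 24.9.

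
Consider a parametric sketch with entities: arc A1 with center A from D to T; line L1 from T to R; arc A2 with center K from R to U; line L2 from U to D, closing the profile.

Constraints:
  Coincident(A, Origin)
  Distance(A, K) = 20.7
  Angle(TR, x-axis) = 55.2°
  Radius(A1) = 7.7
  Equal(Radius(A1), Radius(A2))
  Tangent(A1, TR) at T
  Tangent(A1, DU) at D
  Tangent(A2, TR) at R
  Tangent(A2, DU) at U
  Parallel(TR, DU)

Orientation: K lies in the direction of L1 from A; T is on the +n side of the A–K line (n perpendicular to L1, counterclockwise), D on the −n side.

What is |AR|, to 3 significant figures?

22.1

The slot axis is L1's direction at 55.2°, so u = (cos 55.2°, sin 55.2°) = (0.571, 0.821) and n = (−sin 55.2°, cos 55.2°) = (-0.821, 0.571). A is at the origin and K lies 20.7 along u from A, so K = 20.7·u = (11.8, 17.0). Tangency of A1 to both parallel lines with radius 7.7 puts T and D at A ± 7.7·n: T = (-6.32, 4.39), D = (6.32, -4.39). Equal radii place R and U the same way about K: R = K + 7.7·n = (5.49, 21.4), U = K − 7.7·n = (18.1, 12.6). Then |AR| = |R − A| = 22.1.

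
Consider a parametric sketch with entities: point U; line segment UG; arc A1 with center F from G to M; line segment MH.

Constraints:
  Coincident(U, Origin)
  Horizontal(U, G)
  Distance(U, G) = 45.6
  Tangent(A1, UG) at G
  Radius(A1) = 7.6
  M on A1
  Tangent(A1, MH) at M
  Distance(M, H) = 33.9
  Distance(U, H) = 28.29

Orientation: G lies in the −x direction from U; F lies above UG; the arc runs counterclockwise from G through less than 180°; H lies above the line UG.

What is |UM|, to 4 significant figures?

40.68

Checks: U.y = 0.00, G.y = 0.00 ✓; |FM| = 7.600 ✓; ∠(FM, MH) = 90.00° ✓; |MH| = 33.90 ✓; |UH| = 28.29 ✓.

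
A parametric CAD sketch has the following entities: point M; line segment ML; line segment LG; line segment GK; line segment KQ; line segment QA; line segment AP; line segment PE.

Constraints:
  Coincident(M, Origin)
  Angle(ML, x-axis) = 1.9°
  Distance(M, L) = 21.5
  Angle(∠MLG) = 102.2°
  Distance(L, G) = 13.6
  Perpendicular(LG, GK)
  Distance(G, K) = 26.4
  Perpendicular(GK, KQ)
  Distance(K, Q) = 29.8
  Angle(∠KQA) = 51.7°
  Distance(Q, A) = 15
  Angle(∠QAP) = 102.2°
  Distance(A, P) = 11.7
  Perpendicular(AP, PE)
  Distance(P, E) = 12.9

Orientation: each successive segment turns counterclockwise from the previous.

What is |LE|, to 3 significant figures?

31.4

M is at the origin; ML runs at 1.9° with length 21.5, so L = (21.5, 0.713). ∠MLG = 102.2° gives LG at 79.7° from the x-axis; with |LG| = 13.6, G = (23.9, 14.1). LG is perpendicular to GK, so GK runs at 170°; with |GK| = 26.4, K = (-2.05, 18.8). GK is perpendicular to KQ, so KQ runs at -100°; with |KQ| = 29.8, Q = (-7.38, -10.5). ∠KQA = 51.7° gives QA at 28.0° from the x-axis; with |QA| = 15.0, A = (5.86, -3.46). ∠QAP = 102.2° gives AP at 106° from the x-axis; with |AP| = 11.7, P = (2.68, 7.79). AP ⟂ PE, so PE runs at -164°; with |PE| = 12.9, E = (-9.74, 4.28). Then |LE| = |E − L| = 31.4.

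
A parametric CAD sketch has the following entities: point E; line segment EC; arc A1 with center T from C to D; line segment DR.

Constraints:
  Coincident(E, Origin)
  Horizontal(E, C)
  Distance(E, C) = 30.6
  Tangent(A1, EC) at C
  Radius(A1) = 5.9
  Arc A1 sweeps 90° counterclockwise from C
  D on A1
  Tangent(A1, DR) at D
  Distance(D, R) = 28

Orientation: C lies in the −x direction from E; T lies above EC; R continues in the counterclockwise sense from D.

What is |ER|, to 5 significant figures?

41.944

E is at the origin; EC is horizontal with |EC| = 30.6 and C on the −x side, so C = (-30.600, 0.0000). A1 meets EC tangentially, so TC is at right angles to EC, so T = C + (0, 5.9) = (-30.600, 5.9000). On A1, C sits at bearing -90° from T; a 90° counterclockwise sweep puts D at bearing 0°, so D = T + 5.9·(cos 0°, sin 0°) = (-24.700, 5.9000). Since A1 is tangent to DR there, TD ⟂ DR, so DR runs along (−sin 0°, cos 0°); with |DR| = 28.0, R = (-24.700, 33.900). Then |ER| = |R − E| = 41.944.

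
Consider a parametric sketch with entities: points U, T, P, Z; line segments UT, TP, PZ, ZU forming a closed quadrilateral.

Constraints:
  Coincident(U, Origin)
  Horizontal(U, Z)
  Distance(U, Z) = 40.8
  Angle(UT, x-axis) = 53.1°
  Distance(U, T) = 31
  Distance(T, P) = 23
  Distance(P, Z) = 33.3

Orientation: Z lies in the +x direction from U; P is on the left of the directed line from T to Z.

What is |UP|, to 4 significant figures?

52.03

U is at the origin; U and Z share the same y with |UZ| = 40.8 and Z in +x, so Z = (40.8, 0). UT runs at 53.1° with |UT| = 31.0, so T = (18.61, 24.79). P is determined by |TP| = 23.0 and |PZ| = 33.3 together: it lies at the intersection of circle(T, 23.0) and circle(Z, 33.3). With |TZ| = 33.27, the foot of the radical line on TZ is 7.919 from T and the perpendicular offset is √(23.0² − 7.919²) = 21.59. Taking the left-of-TZ solution: P = (39.98, 33.29).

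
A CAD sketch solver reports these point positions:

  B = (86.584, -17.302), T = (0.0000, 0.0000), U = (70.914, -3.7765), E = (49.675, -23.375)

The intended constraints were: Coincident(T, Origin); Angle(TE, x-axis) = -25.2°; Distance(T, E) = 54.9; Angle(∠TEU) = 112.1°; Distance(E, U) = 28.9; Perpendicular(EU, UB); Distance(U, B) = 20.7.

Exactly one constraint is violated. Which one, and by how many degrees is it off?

Perpendicular(EU, UB) — off by 6.50°.

T = (0.00, 0.00) ✓; TE at -25.20° ✓; |TE| = 54.90 ✓; ∠TEU = 112.1° ✓; |EU| = 28.90 ✓; ∠(EU, UB) = 83.50° ✗; |UB| = 20.70 ✓.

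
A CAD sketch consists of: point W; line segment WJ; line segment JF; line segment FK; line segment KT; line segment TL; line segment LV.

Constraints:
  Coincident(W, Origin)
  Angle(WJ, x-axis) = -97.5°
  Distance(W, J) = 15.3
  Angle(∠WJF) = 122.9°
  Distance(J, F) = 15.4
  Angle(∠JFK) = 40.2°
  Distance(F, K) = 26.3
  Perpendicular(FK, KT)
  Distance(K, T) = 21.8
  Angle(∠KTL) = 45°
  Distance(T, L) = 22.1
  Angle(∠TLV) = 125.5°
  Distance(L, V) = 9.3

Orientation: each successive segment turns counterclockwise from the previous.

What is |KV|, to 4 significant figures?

14.41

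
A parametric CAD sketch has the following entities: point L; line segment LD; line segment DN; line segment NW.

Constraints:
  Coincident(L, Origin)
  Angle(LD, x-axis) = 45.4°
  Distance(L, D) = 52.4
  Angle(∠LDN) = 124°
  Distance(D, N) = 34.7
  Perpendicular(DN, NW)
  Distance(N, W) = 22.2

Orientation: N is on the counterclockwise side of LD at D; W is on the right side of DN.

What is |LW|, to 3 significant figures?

91.7

L is at the origin; LD runs at 45.4° with length 52.4, so D = 52.4·(cos 45.4°, sin 45.4°) = (36.8, 37.3). ∠LDN = 124.0°, so DN runs at 45.4° + (180° − 124.0°) = 101° from the x-axis; with |DN| = 34.7, N = D + 34.7·(cos 101°, sin 101°) = (29.9, 71.3). DN ⟂ NW; with |NW| = 22.2 on the right of DN, W = N + 22.2·(0.980, 0.198) = (51.7, 75.7). Then |LW| = |W − L| = 91.7.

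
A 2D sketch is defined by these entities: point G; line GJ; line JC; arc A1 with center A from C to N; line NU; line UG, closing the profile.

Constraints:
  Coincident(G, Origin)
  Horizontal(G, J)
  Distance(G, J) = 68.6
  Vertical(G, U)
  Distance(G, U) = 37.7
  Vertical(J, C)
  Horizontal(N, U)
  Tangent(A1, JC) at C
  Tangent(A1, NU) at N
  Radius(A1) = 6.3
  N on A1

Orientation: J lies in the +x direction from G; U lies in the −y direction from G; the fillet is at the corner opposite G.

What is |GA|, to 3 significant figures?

69.8

G is at the origin; GJ is horizontal with |GJ| = 68.6 and J on the +x side, so J = (68.6, 0.00). GU is vertical with |GU| = 37.7 and U on the −y side, so U = (0.00, -37.7). The virtual corner opposite G is at (68.6, -37.7). Since A1 is tangent to JC there, AC ⟂ JC and the tangent condition forces AN to be normal to NU, with radius 6.3, so the center A sits 6.3 in from both sides at A = (62.3, -31.4). Then |GA| = |A − G| = 69.8.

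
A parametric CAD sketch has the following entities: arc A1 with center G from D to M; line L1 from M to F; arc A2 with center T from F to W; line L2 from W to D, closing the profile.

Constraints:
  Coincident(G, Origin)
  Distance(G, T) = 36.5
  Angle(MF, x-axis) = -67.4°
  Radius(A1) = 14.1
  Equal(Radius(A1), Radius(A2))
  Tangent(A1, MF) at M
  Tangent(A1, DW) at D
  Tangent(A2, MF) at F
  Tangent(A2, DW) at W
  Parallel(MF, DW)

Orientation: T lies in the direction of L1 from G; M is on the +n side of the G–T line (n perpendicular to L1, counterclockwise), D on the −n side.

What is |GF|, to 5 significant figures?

39.129

The slot axis is L1's direction at -67.4°, so u = (cos -67.4°, sin -67.4°) = (0.38430, -0.92321) and n = (−sin -67.4°, cos -67.4°) = (0.92321, 0.38430). G is at the origin and T lies 36.5 along u from G, so T = 36.5·u = (14.027, -33.697). Tangency of A1 to both parallel lines with radius 14.1 puts M and D at G ± 14.1·n: M = (13.017, 5.4186), D = (-13.017, -5.4186). Equal radii place F and W the same way about T: F = T + 14.1·n = (27.044, -28.279), W = T − 14.1·n = (1.0095, -39.116). Then |GF| = |F − G| = 39.129.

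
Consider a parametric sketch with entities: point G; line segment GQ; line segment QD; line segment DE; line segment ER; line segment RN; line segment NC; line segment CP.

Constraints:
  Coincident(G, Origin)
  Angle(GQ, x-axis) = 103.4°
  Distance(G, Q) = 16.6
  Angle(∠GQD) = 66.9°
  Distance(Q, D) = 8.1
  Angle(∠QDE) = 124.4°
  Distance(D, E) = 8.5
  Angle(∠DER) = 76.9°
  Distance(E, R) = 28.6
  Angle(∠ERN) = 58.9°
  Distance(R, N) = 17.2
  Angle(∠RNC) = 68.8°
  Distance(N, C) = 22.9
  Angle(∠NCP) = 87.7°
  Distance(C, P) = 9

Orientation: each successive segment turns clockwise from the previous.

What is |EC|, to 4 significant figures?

6.643

G is at the origin; GQ runs at 103.4° with length 16.6, so Q = (-3.847, 16.15). ∠GQD = 66.9° gives QD at -9.700° from the x-axis; with |QD| = 8.1, D = (4.137, 14.78). ∠QDE = 124.4° gives DE at -65.30° from the x-axis; with |DE| = 8.5, E = (7.689, 7.061). ∠DER = 76.9° gives ER at -168.4° from the x-axis; with |ER| = 28.6, R = (-20.33, 1.310). ∠ERN = 58.9° gives RN at 70.50° from the x-axis; with |RN| = 17.2, N = (-14.59, 17.52). ∠RNC = 68.8° gives NC at -40.70° from the x-axis; with |NC| = 22.9, C = (2.776, 2.591). Then |EC| = |C − E| = 6.643.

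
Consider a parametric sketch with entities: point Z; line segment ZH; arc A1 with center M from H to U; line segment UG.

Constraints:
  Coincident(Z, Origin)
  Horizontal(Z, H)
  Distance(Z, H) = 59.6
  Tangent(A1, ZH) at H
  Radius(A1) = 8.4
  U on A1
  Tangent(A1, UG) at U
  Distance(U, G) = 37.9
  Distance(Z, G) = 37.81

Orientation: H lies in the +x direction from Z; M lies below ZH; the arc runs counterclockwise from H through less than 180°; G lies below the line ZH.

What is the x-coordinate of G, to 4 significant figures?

25.85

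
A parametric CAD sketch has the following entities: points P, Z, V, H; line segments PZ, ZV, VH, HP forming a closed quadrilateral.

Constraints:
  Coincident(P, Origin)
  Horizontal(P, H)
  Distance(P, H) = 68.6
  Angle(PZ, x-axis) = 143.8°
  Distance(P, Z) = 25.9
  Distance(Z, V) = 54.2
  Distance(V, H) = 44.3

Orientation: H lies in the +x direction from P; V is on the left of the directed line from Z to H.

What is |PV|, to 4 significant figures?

41.15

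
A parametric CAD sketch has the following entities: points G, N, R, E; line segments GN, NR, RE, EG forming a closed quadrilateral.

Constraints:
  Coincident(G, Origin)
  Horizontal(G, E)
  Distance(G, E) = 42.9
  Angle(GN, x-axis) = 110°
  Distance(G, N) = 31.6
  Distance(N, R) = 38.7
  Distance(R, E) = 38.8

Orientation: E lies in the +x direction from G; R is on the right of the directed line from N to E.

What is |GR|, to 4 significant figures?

7.391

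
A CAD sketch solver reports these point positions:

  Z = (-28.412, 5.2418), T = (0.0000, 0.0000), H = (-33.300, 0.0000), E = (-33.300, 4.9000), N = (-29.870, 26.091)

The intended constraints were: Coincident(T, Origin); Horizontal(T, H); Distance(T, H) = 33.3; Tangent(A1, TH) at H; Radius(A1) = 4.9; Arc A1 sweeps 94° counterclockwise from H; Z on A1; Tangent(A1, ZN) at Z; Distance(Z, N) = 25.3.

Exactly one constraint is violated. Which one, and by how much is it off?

Distance(Z, N) = 25.3 — off by 4.40.

T = (0.00, 0.00) ✓; T.y = 0.00, H.y = 0.00 ✓; |TH| = 33.30 ✓; ∠(EH, HT) = 90.00° ✓; |EH| = 4.900 ✓; bearing(E→Z) − bearing(E→H) = 94.00° ✓; |EZ| = 4.900 ✓; ∠(EZ, ZN) = 90.00° ✓; |ZN| = 20.90 ✗.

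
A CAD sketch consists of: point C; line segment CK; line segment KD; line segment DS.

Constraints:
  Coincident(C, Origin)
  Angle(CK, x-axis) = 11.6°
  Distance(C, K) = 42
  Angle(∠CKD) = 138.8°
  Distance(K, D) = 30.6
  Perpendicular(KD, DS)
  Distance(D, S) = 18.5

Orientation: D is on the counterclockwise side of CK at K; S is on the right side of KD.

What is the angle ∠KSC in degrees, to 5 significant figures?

5.4261°

∠CKD = 138.8°, so KD runs at 11.6° + (180° − 138.8°) = 52.800° from the x-axis; with |KD| = 30.6, D = K + 30.6·(cos 52.800°, sin 52.800°) = (59.643, 32.819). The perpendicularity gives DS at right angles to KD; with |DS| = 18.5 on the right of KD, S = D + 18.5·(0.79653, -0.60460) = (74.379, 21.634). Then cos ∠KSC = SK·SC / (|SK||SC|), giving 5.4261°.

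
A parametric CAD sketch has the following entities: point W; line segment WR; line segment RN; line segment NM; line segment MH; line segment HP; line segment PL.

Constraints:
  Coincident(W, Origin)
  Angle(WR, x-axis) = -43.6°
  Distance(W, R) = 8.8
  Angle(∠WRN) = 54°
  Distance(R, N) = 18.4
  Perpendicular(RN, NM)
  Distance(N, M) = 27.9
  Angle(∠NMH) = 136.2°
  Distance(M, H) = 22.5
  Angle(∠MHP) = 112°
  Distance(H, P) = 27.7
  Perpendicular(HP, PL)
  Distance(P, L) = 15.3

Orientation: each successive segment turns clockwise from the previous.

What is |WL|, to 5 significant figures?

25.650

∠MHP = 112.0° gives HP at -11.400° from the x-axis; with |HP| = 27.7, P = (22.778, 31.360). HP ⟂ PL, so PL runs at -101.40°; with |PL| = 15.3, L = (19.754, 16.362). Then |WL| = |L − W| = 25.650.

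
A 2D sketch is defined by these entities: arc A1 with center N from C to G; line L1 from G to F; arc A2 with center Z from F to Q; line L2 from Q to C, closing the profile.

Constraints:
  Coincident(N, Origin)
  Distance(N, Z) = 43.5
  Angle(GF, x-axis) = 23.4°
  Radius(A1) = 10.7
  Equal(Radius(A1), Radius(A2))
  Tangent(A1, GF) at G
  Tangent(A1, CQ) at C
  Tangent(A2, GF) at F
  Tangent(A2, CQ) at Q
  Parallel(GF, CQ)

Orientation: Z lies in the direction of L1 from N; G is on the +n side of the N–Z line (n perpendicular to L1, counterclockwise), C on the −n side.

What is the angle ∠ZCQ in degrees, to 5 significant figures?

13.819°

The slot axis is L1's direction at 23.4°, so u = (cos 23.4°, sin 23.4°) = (0.91775, 0.39715) and n = (−sin 23.4°, cos 23.4°) = (-0.39715, 0.91775). N is at the origin and Z lies 43.5 along u from N, so Z = 43.5·u = (39.922, 17.276). Tangency of A1 to both parallel lines with radius 10.7 puts G and C at N ± 10.7·n: G = (-4.2495, 9.8200), C = (4.2495, -9.8200). Equal radii place F and Q the same way about Z: F = Z + 10.7·n = (35.673, 27.096), Q = Z − 10.7·n = (44.172, 7.4560). Then cos ∠ZCQ = CZ·CQ / (|CZ||CQ|), giving 13.819°.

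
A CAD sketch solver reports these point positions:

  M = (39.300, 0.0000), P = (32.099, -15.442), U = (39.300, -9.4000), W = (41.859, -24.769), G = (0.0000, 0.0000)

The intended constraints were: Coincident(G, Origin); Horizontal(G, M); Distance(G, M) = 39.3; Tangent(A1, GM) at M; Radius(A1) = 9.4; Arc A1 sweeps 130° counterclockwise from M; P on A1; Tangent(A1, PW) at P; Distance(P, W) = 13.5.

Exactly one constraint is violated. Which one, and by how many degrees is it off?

Tangent(A1, PW) at P — off by 6.30°.

G = (0.00, 0.00) ✓; G.y = 0.00, M.y = 0.00 ✓; |GM| = 39.30 ✓; ∠(UM, MG) = 90.00° ✓; |UM| = 9.400 ✓; bearing(U→P) − bearing(U→M) = 130.0° ✓; |UP| = 9.400 ✓; ∠(UP, PW) = 83.70° ✗; |PW| = 13.50 ✓.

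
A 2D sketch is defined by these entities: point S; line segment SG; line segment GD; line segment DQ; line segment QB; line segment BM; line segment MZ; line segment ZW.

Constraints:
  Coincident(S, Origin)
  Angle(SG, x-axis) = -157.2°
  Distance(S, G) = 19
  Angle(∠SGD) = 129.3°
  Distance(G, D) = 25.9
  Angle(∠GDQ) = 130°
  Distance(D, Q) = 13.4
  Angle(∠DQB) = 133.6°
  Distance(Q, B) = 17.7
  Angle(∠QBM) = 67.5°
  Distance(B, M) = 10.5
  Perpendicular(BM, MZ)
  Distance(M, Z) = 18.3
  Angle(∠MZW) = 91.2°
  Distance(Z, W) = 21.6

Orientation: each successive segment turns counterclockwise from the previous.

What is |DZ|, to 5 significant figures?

9.2345

S is at the origin; SG runs at -157.2° with length 19.0, so G = (-17.515, -7.3628). ∠SGD = 129.3° gives GD at -106.50° from the x-axis; with |GD| = 25.9, D = (-24.871, -32.196). ∠GDQ = 130.0° gives DQ at -56.500° from the x-axis; with |DQ| = 13.4, Q = (-17.475, -43.370). ∠DQB = 133.6° gives QB at -10.100° from the x-axis; with |QB| = 17.7, B = (-0.049735, -46.474). ∠QBM = 67.5° gives BM at 102.40° from the x-axis; with |BM| = 10.5, M = (-2.3045, -36.219). BM is perpendicular to MZ, so MZ runs at -167.60°; with |MZ| = 18.3, Z = (-20.178, -40.149). Then |DZ| = |Z − D| = 9.2345.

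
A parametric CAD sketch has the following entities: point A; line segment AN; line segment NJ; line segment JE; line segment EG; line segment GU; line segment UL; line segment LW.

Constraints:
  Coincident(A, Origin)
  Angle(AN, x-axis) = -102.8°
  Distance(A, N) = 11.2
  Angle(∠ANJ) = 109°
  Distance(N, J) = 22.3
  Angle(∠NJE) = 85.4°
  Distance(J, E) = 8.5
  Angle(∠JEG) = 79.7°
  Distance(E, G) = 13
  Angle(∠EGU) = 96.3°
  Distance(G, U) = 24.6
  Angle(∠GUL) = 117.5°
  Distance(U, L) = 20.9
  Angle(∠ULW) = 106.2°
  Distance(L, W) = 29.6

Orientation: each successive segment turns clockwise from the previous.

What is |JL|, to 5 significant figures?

27.898

A is at the origin; AN runs at -102.8° with length 11.2, so N = (-2.4813, -10.922). ∠ANJ = 109.0° gives NJ at -173.80° from the x-axis; with |NJ| = 22.3, J = (-24.651, -13.330). ∠NJE = 85.4° gives JE at 91.600° from the x-axis; with |JE| = 8.5, E = (-24.888, -4.8334). ∠JEG = 79.7° gives EG at -8.7000° from the x-axis; with |EG| = 13.0, G = (-12.038, -6.7998). ∠EGU = 96.3° gives GU at -92.400° from the x-axis; with |GU| = 24.6, U = (-13.068, -31.378). ∠GUL = 117.5° gives UL at -154.90° from the x-axis; with |UL| = 20.9, L = (-31.994, -40.244). Then |JL| = |L − J| = 27.898.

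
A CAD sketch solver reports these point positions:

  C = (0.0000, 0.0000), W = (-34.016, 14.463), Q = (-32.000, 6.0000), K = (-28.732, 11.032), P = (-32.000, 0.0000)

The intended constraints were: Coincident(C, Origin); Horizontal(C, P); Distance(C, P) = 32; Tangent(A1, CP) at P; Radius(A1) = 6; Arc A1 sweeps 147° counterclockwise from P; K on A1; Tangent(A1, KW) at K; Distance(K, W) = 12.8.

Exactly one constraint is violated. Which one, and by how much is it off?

Distance(K, W) = 12.8 — off by 6.50.

C = (0.00, 0.00) ✓; C.y = 0.00, P.y = 0.00 ✓; |CP| = 32.00 ✓; ∠(QP, PC) = 90.00° ✓; |QP| = 6.000 ✓; bearing(Q→K) − bearing(Q→P) = 147.0° ✓; |QK| = 6.000 ✓; ∠(QK, KW) = 89.99° ✓; |KW| = 6.300 ✗.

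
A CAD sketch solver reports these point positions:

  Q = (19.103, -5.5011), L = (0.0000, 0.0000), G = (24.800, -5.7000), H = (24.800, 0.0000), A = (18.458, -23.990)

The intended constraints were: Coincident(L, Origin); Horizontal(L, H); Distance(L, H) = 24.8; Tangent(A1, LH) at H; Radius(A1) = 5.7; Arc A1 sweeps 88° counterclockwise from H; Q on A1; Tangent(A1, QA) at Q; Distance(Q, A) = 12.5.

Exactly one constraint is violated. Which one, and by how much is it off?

Distance(Q, A) = 12.5 — off by 6.00.

L = (0.00, 0.00) ✓; L.y = 0.00, H.y = 0.00 ✓; |LH| = 24.80 ✓; ∠(GH, HL) = 90.00° ✓; |GH| = 5.700 ✓; bearing(G→Q) − bearing(G→H) = 88.00° ✓; |GQ| = 5.700 ✓; ∠(GQ, QA) = 90.00° ✓; |QA| = 18.50 ✗.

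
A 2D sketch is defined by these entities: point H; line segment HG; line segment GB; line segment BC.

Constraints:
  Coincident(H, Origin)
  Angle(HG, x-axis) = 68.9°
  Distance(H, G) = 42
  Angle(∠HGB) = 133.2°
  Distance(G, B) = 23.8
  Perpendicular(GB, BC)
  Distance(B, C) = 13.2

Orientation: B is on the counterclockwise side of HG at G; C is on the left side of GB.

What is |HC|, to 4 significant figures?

55.36

∠HGB = 133.2°, so GB runs at 68.9° + (180° − 133.2°) = 115.7° from the x-axis; with |GB| = 23.8, B = G + 23.8·(cos 115.7°, sin 115.7°) = (4.799, 60.63). GB is perpendicular to BC; with |BC| = 13.2 on the left of GB, C = B + 13.2·(-0.9011, -0.4337) = (-7.095, 54.91). Then |HC| = |C − H| = 55.36.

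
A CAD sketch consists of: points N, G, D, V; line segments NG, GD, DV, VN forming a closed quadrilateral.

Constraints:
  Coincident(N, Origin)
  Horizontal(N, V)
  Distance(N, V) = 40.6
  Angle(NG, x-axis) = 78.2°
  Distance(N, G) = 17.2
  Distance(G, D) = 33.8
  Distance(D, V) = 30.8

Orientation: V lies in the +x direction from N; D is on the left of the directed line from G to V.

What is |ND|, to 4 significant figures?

45.90

Checks: |NV| = 40.60 ✓; |NG| = 17.20 ✓; |GD| = 33.80 ✓; |DV| = 30.80 ✓.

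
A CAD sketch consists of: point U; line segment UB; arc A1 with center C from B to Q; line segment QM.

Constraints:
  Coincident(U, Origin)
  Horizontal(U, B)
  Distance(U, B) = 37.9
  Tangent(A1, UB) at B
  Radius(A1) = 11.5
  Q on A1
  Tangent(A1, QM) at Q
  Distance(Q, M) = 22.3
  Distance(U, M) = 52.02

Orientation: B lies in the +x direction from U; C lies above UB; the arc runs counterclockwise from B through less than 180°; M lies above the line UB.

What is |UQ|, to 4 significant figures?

50.90

Checks: |CQ| = 11.50 ✓; ∠(CQ, QM) = 90.00° ✓; |QM| = 22.30 ✓; |UM| = 52.02 ✓.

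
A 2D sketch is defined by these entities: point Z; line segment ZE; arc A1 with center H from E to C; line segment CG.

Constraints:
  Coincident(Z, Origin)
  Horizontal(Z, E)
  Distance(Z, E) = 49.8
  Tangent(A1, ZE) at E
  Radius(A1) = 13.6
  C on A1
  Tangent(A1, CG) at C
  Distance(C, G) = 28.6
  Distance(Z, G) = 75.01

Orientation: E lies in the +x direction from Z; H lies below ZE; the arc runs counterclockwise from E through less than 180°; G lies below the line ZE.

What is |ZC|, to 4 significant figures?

46.86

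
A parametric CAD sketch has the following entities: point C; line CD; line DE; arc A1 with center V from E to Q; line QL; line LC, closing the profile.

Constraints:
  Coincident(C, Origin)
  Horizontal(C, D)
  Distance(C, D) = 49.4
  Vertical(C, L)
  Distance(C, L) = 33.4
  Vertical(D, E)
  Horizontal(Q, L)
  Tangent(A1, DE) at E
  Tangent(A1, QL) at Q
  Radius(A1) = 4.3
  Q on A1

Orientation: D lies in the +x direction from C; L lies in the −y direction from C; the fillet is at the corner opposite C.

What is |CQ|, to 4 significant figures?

56.12

C is at the origin; C and D share the same y with |CD| = 49.4 and D on the +x side, so D = (49.40, 0.000). C and L share the same x with |CL| = 33.4 and L on the −y side, so L = (0.000, -33.40). The virtual corner opposite C is at (49.40, -33.40). A1 meets DE tangentially, so VE is at right angles to DE and the tangent condition forces VQ to be normal to QL, with radius 4.3, so the center V sits 4.3 in from both sides at V = (45.10, -29.10). That places the tangent points at E = (49.40, -29.10) on DE and Q = (45.10, -33.40) on QL. Then |CQ| = |Q − C| = 56.12.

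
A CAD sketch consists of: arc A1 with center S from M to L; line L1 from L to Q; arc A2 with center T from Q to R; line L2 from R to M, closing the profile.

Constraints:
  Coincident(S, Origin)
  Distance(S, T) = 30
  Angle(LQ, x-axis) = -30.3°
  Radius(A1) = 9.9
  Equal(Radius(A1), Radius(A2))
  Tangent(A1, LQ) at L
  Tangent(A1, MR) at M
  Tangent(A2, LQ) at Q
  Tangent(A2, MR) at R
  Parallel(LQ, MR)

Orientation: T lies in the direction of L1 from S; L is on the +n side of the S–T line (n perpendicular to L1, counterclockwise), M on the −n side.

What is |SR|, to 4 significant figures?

31.59

The slot axis is L1's direction at -30.3°, so u = (cos -30.3°, sin -30.3°) = (0.8634, -0.5045) and n = (−sin -30.3°, cos -30.3°) = (0.5045, 0.8634). S is at the origin and T lies 30.0 along u from S, so T = 30.0·u = (25.90, -15.14). Tangency of A1 to both parallel lines with radius 9.9 puts L and M at S ± 9.9·n: L = (4.995, 8.548), M = (-4.995, -8.548). Equal radii place Q and R the same way about T: Q = T + 9.9·n = (30.90, -6.588), R = T − 9.9·n = (20.91, -23.68). Then |SR| = |R − S| = 31.59.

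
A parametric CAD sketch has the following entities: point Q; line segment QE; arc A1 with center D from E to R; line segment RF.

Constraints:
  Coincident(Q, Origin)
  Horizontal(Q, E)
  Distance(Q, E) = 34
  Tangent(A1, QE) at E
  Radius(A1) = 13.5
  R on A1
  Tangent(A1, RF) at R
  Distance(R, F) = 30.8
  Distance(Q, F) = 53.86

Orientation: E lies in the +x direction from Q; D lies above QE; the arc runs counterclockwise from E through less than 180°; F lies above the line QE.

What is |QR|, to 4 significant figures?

49.81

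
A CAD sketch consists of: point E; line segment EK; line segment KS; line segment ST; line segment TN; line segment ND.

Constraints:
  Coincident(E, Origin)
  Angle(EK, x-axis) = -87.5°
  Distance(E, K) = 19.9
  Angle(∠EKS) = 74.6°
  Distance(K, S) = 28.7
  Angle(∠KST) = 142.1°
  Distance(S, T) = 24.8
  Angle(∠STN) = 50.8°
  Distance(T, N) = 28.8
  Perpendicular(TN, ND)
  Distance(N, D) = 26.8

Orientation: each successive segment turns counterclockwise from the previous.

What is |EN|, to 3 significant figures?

15.1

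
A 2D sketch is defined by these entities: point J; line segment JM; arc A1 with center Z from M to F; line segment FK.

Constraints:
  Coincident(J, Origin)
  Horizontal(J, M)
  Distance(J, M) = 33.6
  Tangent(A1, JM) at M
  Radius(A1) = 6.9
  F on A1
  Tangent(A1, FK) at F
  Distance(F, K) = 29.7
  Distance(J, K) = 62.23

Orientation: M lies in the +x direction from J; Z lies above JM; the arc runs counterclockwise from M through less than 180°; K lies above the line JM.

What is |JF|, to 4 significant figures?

39.52

Checks: |ZF| = 6.900 ✓; ∠(ZF, FK) = 90.00° ✓; |FK| = 29.70 ✓; |JK| = 62.23 ✓.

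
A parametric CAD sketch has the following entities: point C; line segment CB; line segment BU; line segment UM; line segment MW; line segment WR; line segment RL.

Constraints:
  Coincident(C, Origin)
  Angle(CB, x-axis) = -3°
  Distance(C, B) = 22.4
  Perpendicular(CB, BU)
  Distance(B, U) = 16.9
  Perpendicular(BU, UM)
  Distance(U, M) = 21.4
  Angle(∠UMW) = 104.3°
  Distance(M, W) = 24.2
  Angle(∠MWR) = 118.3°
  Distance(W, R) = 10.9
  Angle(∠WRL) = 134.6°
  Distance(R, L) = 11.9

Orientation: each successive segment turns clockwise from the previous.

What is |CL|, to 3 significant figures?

20.0

∠MWR = 118.3° gives WR at 39.6° from the x-axis; with |WR| = 10.9, R = (3.77, 13.7). ∠WRL = 134.6° gives RL at -5.80° from the x-axis; with |RL| = 11.9, L = (15.6, 12.5). Then |CL| = |L − C| = 20.0.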